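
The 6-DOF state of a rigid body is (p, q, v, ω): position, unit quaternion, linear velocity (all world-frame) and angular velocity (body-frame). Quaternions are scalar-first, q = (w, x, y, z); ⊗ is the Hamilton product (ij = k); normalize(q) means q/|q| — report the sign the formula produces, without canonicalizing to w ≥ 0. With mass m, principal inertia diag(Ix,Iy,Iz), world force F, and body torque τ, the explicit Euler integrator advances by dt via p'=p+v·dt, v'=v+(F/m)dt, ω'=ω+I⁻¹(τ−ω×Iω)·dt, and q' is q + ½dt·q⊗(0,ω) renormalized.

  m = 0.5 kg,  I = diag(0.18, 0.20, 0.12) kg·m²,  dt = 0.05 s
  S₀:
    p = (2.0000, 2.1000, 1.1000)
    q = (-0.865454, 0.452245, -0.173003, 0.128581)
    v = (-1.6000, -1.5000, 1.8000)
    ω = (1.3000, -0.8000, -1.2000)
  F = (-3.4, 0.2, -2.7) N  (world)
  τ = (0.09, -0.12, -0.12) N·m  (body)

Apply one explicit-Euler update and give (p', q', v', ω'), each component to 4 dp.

(τ − ω×Iω)/I = (0.9267, -0.1320, -0.8267)
ω' = ω + α·dt = (1.3463, -0.8066, -1.2413)
Hamilton product q⊗(0,ω) = (-0.5720237, -0.8146218, 1.4022125, 0.9016527)
q + ½dt·q⊗(0,ω), renormalized = (-0.8787, 0.4314, -0.1378, 0.1509)
a = (-6.8000, 0.4000, -5.4000)
new position p' = (1.9200, 2.0250, 1.1900)
new velocity v' = (-1.9400, -1.4800, 1.5300)

p' = (1.9200, 2.0250, 1.1900)
q' = (-0.8787, 0.4314, -0.1378, 0.1509)
v' = (-1.9400, -1.4800, 1.5300)
ω' = (1.3463, -0.8066, -1.2413)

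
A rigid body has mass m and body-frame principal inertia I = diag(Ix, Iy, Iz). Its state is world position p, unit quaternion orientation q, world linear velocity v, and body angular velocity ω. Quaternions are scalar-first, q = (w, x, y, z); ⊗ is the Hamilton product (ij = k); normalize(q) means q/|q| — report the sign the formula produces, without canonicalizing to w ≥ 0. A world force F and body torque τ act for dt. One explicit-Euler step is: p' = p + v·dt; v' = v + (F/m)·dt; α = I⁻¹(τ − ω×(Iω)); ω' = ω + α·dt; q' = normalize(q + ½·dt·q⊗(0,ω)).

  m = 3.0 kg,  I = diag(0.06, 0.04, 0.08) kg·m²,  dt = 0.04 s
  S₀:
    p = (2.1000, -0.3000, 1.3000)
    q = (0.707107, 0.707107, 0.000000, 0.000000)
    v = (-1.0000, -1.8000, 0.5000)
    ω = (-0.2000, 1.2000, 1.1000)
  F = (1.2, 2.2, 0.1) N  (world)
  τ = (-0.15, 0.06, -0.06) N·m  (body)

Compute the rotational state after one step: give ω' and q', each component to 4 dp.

ω' = (-0.3352, 1.2556, 1.0676)
q' = (0.7096, 0.7039, 0.0014, 0.0325)

(τ − ω×Iω)/I = (-3.3800, 1.3900, -0.8100)
ω' = ω + α·dt = (-0.3352, 1.2556, 1.0676)
2q̇ = q⊗(0,ω) = (0.1414214, -0.1414214, 0.0707107, 1.6263461)
q + ½dt·q⊗(0,ω), renormalized = (0.7096, 0.7039, 0.0014, 0.0325)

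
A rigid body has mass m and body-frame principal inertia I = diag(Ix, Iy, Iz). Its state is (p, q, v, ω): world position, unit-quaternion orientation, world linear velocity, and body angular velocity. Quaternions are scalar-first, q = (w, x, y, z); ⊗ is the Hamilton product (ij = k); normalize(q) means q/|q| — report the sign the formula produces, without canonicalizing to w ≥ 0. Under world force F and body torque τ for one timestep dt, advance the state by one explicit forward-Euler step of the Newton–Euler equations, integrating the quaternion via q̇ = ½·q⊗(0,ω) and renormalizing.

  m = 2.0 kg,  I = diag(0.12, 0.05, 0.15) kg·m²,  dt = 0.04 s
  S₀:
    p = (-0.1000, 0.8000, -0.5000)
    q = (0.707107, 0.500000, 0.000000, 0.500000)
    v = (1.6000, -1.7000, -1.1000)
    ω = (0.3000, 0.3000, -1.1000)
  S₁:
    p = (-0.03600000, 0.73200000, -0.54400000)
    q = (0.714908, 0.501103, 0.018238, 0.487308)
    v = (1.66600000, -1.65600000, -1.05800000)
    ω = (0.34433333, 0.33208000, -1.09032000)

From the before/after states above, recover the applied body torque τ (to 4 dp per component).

τ = (0.1000, 0.0500, 0.0300)

ω₁ − ω₀ = (0.04433333, 0.03208000, 0.00968000)
τ = I·(Δω/dt) + ω₀×(Iω₀) = (0.1000, 0.0500, 0.0300)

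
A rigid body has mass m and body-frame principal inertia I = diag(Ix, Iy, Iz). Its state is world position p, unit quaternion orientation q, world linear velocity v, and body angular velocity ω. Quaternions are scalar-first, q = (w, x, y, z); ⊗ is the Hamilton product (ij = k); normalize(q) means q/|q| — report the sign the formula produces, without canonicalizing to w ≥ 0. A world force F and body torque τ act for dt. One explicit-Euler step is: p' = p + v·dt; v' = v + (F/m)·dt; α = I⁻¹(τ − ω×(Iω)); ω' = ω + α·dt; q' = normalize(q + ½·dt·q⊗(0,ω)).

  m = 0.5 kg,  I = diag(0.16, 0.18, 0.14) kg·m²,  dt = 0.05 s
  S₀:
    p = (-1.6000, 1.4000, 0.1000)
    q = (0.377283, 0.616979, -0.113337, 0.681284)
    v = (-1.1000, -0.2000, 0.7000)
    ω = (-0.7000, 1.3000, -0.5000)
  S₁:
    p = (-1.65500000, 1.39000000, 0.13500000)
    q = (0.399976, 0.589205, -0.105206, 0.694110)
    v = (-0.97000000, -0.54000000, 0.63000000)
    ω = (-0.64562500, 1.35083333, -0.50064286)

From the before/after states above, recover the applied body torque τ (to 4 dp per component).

τ = (0.2000, 0.1900, -0.0200)

ω₁ − ω₀ = (0.05437500, 0.05083333, -0.00064286)
gyro term ω₀×Iω₀ = (0.0260, 0.0070, -0.0182)
τ = I·(Δω/dt) + ω₀×(Iω₀) = (0.2000, 0.1900, -0.0200)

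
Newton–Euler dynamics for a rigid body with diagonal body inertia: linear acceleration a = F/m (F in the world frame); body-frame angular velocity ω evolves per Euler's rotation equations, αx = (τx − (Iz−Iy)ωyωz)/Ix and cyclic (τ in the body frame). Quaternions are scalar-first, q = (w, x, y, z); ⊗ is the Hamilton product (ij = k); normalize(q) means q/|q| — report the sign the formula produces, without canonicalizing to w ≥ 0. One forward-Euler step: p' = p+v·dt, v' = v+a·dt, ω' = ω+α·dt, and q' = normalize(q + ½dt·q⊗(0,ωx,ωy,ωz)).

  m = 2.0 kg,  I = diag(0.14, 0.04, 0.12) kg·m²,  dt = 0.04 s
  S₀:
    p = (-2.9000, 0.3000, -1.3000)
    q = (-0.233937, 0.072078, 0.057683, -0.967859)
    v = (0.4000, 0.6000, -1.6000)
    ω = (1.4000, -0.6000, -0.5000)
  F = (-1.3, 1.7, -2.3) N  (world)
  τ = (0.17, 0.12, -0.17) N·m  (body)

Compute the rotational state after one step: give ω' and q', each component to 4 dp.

ω' = (1.4417, -0.4660, -0.5847)
q' = (-0.2448, 0.0533, 0.0341, -0.9675)

gyro term ω×Iω = (0.0240, -0.0140, 0.0840)
α = I⁻¹(τ − ω×Iω) = (1.0429, 3.3500, -2.1167)
new body rate ω' = (1.4417, -0.4660, -0.5847)
2q̇ = q⊗(0,ω) = (-0.5502289, -0.9370687, -1.1786014, -0.0070345)
updated quaternion q' = (-0.2448, 0.0533, 0.0341, -0.9675)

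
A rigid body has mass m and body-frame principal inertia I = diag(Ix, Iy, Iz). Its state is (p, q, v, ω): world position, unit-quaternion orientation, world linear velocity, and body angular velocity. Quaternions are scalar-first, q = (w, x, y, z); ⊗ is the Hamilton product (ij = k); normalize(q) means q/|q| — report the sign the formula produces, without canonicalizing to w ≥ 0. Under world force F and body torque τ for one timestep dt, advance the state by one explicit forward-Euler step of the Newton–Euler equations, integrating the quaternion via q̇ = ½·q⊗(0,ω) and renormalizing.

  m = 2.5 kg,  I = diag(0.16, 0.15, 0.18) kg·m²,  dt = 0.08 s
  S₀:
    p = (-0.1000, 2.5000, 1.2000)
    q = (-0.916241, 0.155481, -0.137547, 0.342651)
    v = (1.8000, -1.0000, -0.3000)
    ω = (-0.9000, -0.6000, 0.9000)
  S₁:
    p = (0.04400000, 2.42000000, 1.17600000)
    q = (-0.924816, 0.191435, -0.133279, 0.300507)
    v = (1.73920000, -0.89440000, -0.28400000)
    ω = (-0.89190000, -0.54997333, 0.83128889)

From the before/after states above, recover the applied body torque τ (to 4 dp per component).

Δω = ω₁−ω₀ = (0.00810000, 0.05002667, -0.06871111)
I·α + gyro = (0.0000, 0.1100, -0.1600)

τ = (0.0000, 0.1100, -0.1600)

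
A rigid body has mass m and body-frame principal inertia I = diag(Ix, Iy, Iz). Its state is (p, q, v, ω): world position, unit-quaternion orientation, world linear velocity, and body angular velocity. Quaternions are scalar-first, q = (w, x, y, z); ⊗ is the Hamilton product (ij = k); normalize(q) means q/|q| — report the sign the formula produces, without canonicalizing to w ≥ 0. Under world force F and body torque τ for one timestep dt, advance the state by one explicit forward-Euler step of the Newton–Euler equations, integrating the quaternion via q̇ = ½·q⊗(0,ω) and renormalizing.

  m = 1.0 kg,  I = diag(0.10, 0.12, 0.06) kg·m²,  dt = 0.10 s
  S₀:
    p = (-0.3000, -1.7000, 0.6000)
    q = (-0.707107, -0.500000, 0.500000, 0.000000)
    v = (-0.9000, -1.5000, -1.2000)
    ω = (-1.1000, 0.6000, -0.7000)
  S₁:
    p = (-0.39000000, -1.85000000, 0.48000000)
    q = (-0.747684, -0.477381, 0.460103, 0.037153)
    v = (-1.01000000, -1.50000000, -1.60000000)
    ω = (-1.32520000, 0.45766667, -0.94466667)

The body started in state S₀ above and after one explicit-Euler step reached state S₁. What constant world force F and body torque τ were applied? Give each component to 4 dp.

ω₁ − ω₀ = (-0.22520000, -0.14233333, -0.24466667)
I·α + gyro = (-0.2000, -0.1400, -0.1600)
v₁ − v₀ = (-0.11000000, 0.00000000, -0.40000000)
m·(v₁−v₀)/dt = (-1.1000, 0.0000, -4.0000)

F = (-1.1000, 0.0000, -4.0000)
τ = (-0.2000, -0.1400, -0.1600)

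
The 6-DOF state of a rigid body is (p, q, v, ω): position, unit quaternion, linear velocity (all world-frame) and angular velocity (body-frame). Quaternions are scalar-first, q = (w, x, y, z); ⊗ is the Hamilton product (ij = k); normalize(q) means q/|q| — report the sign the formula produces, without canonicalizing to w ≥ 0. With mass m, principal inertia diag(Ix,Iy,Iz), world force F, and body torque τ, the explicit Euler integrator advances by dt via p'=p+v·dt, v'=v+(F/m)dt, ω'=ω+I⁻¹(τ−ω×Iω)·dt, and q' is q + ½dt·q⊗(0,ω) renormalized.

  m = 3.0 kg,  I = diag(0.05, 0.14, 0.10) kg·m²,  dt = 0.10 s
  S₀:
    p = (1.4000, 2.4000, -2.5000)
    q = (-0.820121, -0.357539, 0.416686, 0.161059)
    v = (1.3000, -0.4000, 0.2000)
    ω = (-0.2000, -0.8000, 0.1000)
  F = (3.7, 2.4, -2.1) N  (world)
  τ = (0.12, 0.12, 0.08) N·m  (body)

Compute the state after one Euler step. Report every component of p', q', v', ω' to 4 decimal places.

p' = (1.5300, 2.3600, -2.4800)
q' = (-0.8071, -0.3405, 0.4493, 0.1753)
v' = (1.4233, -0.3200, 0.1300)
ω' = (0.0336, -0.7150, 0.1656)

linear accel F/m = (1.2333, 0.8000, -0.7000)
p + v·dt = (1.5300, 2.3600, -2.4800)
new velocity v' = (1.4233, -0.3200, 0.1300)
precession coupling ω×(Iω) = (0.0032, 0.0010, 0.0144)
α = I⁻¹(τ − ω×Iω) = (2.3360, 0.8500, 0.6560)
ω + α·dt = (0.0336, -0.7150, 0.1656)
q⊗(0,ω) = (0.2457351, 0.3345400, 0.6596389, 0.2873563)
updated quaternion q' = (-0.8071, -0.3405, 0.4493, 0.1753)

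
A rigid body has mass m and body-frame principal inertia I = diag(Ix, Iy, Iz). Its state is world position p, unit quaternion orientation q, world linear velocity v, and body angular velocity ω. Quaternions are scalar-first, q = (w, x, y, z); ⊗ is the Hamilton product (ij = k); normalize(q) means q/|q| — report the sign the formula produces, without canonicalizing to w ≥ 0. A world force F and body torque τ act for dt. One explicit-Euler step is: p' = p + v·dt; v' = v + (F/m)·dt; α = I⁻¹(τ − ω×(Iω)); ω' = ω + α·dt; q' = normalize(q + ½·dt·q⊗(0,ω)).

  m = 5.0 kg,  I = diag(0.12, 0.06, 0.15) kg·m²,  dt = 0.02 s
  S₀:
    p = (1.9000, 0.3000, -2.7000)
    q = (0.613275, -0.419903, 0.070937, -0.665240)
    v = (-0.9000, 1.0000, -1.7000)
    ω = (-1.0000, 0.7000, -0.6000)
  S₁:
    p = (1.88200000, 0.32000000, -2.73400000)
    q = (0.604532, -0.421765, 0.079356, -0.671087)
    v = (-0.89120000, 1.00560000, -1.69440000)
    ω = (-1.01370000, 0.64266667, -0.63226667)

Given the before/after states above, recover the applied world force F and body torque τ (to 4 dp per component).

F = (2.2000, 1.4000, 1.4000)
τ = (-0.1200, -0.1900, -0.2000)

Δω = ω₁−ω₀ = (-0.01370000, -0.05733333, -0.03226667)
τ = I·(Δω/dt) + ω₀×(Iω₀) = (-0.1200, -0.1900, -0.2000)
Δv = v₁−v₀ = (0.00880000, 0.00560000, 0.00560000)
m·(v₁−v₀)/dt = (2.2000, 1.4000, 1.4000)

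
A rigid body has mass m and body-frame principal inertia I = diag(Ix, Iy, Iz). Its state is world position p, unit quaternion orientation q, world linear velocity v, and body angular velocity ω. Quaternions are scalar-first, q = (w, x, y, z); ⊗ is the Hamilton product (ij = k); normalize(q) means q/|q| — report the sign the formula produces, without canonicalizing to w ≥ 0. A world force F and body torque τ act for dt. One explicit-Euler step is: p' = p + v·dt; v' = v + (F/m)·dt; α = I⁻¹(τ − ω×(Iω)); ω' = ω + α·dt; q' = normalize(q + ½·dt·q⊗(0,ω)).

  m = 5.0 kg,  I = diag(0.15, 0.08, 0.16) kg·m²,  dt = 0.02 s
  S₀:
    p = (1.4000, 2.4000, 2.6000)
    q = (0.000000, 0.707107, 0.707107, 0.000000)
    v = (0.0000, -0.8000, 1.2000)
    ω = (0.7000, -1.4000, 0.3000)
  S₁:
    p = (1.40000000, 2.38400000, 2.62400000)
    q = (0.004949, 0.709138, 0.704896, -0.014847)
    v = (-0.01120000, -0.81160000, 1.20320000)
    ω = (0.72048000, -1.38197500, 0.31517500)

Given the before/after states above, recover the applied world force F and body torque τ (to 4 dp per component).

F = (-2.8000, -2.9000, 0.8000)
τ = (0.1200, 0.0700, 0.1900)

Δω = ω₁−ω₀ = (0.02048000, 0.01802500, 0.01517500)
precession coupling = (-0.0336, -0.0021, 0.0686)
applied torque τ = (0.1200, 0.0700, 0.1900)
velocity change Δv = (-0.01120000, -0.01160000, 0.00320000)
m·(v₁−v₀)/dt = (-2.8000, -2.9000, 0.8000)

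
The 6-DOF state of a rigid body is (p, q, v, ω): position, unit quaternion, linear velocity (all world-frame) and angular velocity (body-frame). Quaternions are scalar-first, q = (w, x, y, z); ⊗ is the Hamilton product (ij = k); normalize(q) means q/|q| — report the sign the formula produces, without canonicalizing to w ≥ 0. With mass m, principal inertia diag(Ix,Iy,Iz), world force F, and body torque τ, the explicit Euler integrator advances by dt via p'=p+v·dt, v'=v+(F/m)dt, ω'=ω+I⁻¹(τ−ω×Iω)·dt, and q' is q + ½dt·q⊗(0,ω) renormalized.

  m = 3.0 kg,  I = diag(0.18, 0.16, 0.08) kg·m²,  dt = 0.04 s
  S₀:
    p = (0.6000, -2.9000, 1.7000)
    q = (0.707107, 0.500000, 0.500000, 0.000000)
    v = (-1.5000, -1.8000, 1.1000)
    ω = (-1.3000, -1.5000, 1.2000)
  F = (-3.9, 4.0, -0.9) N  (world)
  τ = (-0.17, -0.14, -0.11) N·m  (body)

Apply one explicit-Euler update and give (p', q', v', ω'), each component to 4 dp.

p' = (0.5400, -2.9720, 1.7440)
q' = (0.7343, 0.4931, 0.4663, 0.0150)
v' = (-1.5520, -1.7467, 1.0880)
ω' = (-1.3698, -1.4960, 1.1645)

(τ − ω×Iω)/I = (-1.7444, 0.1000, -0.8875)
new body rate ω' = (-1.3698, -1.4960, 1.1645)
2q̇ = q⊗(0,ω) = (1.4000000, -0.3192391, -1.6606605, 0.7485284)
updated quaternion q' = (0.7343, 0.4931, 0.4663, 0.0150)
p + v·dt = (0.5400, -2.9720, 1.7440)
v' = v + a·dt = (-1.5520, -1.7467, 1.0880)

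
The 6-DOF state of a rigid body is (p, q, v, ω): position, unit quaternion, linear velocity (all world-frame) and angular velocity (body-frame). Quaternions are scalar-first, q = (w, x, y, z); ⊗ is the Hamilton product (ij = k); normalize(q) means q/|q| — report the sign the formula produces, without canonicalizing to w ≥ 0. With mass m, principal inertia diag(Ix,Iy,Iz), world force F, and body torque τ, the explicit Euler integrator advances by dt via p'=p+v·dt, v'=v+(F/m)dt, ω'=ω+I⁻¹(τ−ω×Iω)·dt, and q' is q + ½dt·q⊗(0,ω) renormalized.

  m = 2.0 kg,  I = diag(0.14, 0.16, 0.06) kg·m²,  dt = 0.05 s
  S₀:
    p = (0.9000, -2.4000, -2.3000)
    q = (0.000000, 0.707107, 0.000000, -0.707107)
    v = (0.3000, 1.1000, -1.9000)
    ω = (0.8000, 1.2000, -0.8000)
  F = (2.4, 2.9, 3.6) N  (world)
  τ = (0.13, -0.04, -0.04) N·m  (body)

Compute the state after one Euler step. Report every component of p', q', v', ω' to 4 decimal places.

p' = (0.9150, -2.3450, -2.3950)
q' = (-0.0283, 0.7277, 0.0000, -0.6853)
v' = (0.3600, 1.1725, -1.8100)
ω' = (0.8121, 1.2035, -0.8493)

a = (1.2000, 1.4500, 1.8000)
p' = p + v·dt = (0.9150, -2.3450, -2.3950)
new velocity v' = (0.3600, 1.1725, -1.8100)
angular accel α = (0.2429, 0.0700, -0.9867)
new body rate ω' = (0.8121, 1.2035, -0.8493)
q⊗(0,ω) = (-1.1313712, 0.8485284, 0.0000000, 0.8485284)
updated quaternion q' = (-0.0283, 0.7277, 0.0000, -0.6853)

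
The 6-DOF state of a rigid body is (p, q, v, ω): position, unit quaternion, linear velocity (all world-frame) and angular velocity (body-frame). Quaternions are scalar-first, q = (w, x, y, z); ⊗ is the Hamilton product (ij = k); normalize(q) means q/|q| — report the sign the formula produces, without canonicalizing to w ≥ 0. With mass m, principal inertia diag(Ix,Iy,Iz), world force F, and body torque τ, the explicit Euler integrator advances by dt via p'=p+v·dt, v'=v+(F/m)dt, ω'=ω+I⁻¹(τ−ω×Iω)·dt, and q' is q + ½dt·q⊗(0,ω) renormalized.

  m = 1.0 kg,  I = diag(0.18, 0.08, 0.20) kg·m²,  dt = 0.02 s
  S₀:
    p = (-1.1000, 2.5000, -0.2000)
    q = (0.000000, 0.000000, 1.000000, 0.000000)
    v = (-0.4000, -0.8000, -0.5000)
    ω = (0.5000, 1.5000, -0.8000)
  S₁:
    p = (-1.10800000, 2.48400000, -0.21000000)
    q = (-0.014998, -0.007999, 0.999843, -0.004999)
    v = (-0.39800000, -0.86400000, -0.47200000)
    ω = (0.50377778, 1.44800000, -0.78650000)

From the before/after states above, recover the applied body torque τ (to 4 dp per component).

τ = (-0.1100, -0.2000, 0.0600)

Δω = ω₁−ω₀ = (0.00377778, -0.05200000, 0.01350000)
ω₀×(Iω₀) = (-0.1440, 0.0080, -0.0750)
τ = I·(Δω/dt) + ω₀×(Iω₀) = (-0.1100, -0.2000, 0.0600)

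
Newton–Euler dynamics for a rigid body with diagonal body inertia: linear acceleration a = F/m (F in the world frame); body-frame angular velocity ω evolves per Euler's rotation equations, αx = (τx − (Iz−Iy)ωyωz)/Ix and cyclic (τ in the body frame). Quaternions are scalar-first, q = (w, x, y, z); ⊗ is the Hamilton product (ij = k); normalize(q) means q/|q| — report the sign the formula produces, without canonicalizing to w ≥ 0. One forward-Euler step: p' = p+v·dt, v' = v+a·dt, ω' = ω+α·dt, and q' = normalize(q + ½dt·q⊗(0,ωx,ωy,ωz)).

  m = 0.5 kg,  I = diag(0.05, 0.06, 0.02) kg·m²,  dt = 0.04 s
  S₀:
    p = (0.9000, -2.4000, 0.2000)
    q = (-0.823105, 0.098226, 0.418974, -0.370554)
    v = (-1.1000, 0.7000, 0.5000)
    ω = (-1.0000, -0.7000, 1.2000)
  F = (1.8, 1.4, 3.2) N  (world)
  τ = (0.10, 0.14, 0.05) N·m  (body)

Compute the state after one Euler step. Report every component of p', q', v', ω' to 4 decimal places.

a = F/m = (3.6000, 2.8000, 6.4000)
p + v·dt = (0.8560, -2.3720, 0.2200)
v + (F/m)dt = (-0.9560, 0.8120, 0.7560)
gyro term ω×Iω = (0.0336, -0.0360, 0.0070)
α = I⁻¹(τ − ω×Iω) = (1.3280, 2.9333, 2.1500)
ω' = ω + α·dt = (-0.9469, -0.5827, 1.2860)
q⊗(0,ω) = (0.8361726, 1.0664860, 0.8288563, -0.6375102)
q + ½dt·q⊗(0,ω), renormalized = (-0.8059, 0.1195, 0.4353, -0.3831)

p' = (0.8560, -2.3720, 0.2200)
q' = (-0.8059, 0.1195, 0.4353, -0.3831)
v' = (-0.9560, 0.8120, 0.7560)
ω' = (-0.9469, -0.5827, 1.2860)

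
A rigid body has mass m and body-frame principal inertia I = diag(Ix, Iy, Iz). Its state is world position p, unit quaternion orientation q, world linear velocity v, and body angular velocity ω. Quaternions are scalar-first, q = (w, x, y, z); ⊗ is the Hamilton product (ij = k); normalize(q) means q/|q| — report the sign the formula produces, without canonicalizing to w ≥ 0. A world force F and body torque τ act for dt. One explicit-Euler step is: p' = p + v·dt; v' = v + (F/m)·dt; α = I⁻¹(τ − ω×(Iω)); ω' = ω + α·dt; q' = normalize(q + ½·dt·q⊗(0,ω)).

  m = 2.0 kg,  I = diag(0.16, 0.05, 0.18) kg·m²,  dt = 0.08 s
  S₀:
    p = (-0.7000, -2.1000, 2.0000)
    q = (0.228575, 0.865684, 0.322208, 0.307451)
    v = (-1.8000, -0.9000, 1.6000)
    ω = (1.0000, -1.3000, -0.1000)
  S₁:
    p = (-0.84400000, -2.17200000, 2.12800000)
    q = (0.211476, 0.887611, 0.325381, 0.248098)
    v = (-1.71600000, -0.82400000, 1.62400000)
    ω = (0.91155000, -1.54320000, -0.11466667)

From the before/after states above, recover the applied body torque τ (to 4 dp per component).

rate change Δω = (-0.08845000, -0.24320000, -0.01466667)
τ = I·(Δω/dt) + ω₀×(Iω₀) = (-0.1600, -0.1500, 0.1100)

τ = (-0.1600, -0.1500, 0.1100)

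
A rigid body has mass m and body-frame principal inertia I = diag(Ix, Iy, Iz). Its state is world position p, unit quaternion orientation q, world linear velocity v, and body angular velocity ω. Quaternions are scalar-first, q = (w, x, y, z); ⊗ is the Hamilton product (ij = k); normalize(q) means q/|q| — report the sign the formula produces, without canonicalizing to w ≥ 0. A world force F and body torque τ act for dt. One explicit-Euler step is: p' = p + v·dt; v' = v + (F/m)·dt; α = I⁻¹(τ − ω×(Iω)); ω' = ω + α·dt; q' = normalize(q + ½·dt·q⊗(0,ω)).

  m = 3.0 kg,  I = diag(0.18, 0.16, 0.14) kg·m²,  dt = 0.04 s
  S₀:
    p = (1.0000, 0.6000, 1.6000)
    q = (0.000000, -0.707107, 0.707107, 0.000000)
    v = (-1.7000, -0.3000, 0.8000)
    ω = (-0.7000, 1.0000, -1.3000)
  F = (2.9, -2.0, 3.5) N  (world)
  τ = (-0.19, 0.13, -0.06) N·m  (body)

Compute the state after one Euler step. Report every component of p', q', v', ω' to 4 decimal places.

p' = (0.9320, 0.5880, 1.6320)
q' = (-0.0240, -0.7250, 0.6883, -0.0042)
v' = (-1.6613, -0.3267, 0.8467)
ω' = (-0.7480, 1.0234, -1.3211)

new position p' = (0.9320, 0.5880, 1.6320)
new velocity v' = (-1.6613, -0.3267, 0.8467)
precession coupling ω×(Iω) = (0.0260, 0.0364, 0.0140)
angular accel α = (-1.2000, 0.5850, -0.5286)
new body rate ω' = (-0.7480, 1.0234, -1.3211)
q⊗(0,ω) = (-1.2020819, -0.9192391, -0.9192391, -0.2121321)
updated quaternion q' = (-0.0240, -0.7250, 0.6883, -0.0042)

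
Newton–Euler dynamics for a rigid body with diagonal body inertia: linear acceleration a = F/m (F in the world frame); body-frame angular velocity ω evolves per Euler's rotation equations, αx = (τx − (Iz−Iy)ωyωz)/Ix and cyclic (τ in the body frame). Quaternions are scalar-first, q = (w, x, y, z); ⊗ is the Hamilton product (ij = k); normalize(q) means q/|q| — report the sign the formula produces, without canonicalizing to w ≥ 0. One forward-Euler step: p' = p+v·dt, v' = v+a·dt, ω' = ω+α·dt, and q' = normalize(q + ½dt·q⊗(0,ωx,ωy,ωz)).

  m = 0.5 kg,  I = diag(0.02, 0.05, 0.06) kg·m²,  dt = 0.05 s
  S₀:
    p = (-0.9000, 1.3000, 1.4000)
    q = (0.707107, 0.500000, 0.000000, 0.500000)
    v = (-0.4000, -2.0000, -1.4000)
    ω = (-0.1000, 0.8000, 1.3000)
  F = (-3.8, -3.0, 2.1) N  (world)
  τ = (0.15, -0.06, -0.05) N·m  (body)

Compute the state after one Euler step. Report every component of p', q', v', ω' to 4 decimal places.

linear accel F/m = (-7.6000, -6.0000, 4.2000)
p + v·dt = (-0.9200, 1.2000, 1.3300)
new velocity v' = (-0.7800, -2.3000, -1.1900)
gyro term ω×Iω = (0.0104, 0.0052, -0.0024)
angular accel α = (6.9800, -1.3040, -0.7933)
new body rate ω' = (0.2490, 0.7348, 1.2603)
Hamilton product q⊗(0,ω) = (-0.6000000, -0.4707107, -0.1343144, 1.3192391)
q' = normalize(q + ½dt·q⊗(0,ω)) = (0.6916, 0.4879, -0.0034, 0.5326)

p' = (-0.9200, 1.2000, 1.3300)
q' = (0.6916, 0.4879, -0.0034, 0.5326)
v' = (-0.7800, -2.3000, -1.1900)
ω' = (0.2490, 0.7348, 1.2603)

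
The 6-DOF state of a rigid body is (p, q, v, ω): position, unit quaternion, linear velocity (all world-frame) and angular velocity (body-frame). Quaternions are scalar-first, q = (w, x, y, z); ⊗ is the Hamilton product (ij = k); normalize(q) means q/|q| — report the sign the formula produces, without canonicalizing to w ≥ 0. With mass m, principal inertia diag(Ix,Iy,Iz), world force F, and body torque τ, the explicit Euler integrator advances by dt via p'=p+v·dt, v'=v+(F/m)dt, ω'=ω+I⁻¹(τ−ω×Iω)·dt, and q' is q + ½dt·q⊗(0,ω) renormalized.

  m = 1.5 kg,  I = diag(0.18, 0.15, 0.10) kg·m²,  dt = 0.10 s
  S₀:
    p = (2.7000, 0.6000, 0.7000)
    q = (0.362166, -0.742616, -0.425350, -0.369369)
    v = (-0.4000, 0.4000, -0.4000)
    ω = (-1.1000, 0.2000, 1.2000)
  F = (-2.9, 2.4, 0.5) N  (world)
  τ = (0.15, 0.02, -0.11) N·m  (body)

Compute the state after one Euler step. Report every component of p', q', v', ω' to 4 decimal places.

angular accel α = (0.9000, 0.8373, -1.1660)
new body rate ω' = (-1.0100, 0.2837, 1.0834)
2q̇ = q⊗(0,ω) = (-0.2885648, -0.8349288, 1.3698783, -0.1818090)
q + ½dt·q⊗(0,ω), renormalized = (0.3466, -0.7817, -0.3557, -0.3772)
p' = p + v·dt = (2.6600, 0.6400, 0.6600)
v + (F/m)dt = (-0.5933, 0.5600, -0.3667)

p' = (2.6600, 0.6400, 0.6600)
q' = (0.3466, -0.7817, -0.3557, -0.3772)
v' = (-0.5933, 0.5600, -0.3667)
ω' = (-1.0100, 0.2837, 1.0834)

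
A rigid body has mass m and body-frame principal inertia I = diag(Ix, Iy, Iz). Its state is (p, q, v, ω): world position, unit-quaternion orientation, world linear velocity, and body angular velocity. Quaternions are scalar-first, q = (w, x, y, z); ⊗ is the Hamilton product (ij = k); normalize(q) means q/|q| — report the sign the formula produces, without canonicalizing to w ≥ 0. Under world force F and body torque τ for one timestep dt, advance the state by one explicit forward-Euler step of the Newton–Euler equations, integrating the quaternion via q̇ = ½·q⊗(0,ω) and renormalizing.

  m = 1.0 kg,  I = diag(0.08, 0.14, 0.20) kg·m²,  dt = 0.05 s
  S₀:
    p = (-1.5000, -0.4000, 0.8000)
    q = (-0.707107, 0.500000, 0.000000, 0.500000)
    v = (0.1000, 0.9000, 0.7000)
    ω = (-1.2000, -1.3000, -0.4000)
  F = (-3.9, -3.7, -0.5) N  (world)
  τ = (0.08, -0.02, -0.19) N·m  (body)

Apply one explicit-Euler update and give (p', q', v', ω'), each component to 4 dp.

p' = (-1.4950, -0.3550, 0.8350)
q' = (-0.6864, 0.5369, 0.0130, 0.4903)
v' = (-0.0950, 0.7150, 0.6750)
ω' = (-1.1695, -1.2866, -0.4709)

linear accel F/m = (-3.9000, -3.7000, -0.5000)
new position p' = (-1.4950, -0.3550, 0.8350)
v + (F/m)dt = (-0.0950, 0.7150, 0.6750)
angular accel α = (0.6100, 0.2686, -1.4180)
new body rate ω' = (-1.1695, -1.2866, -0.4709)
q⊗(0,ω) = (0.8000000, 1.4985284, 0.5192391, -0.3671572)
q' = normalize(q + ½dt·q⊗(0,ω)) = (-0.6864, 0.5369, 0.0130, 0.4903)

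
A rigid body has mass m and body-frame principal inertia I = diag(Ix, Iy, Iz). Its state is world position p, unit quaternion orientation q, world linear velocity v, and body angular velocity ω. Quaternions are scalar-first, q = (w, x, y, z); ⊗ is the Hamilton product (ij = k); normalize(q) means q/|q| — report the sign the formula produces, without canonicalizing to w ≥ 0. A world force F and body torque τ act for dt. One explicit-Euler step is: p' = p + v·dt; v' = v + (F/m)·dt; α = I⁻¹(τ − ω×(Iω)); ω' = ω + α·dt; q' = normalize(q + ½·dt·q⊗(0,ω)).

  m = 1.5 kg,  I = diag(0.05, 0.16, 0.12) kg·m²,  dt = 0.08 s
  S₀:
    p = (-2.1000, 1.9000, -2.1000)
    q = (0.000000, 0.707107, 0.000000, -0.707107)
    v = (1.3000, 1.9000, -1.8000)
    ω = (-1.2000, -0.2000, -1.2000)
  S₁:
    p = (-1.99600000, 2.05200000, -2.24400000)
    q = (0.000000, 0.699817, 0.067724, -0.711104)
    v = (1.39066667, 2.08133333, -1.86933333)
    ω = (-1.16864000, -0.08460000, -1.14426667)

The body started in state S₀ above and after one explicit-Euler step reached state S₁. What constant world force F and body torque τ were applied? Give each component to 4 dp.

velocity change Δv = (0.09066667, 0.18133333, -0.06933333)
F = m·Δv/dt = (1.7000, 3.4000, -1.3000)
Δω = ω₁−ω₀ = (0.03136000, 0.11540000, 0.05573333)
precession coupling = (-0.0096, -0.1008, 0.0264)
τ = I·(Δω/dt) + ω₀×(Iω₀) = (0.0100, 0.1300, 0.1100)

F = (1.7000, 3.4000, -1.3000)
τ = (0.0100, 0.1300, 0.1100)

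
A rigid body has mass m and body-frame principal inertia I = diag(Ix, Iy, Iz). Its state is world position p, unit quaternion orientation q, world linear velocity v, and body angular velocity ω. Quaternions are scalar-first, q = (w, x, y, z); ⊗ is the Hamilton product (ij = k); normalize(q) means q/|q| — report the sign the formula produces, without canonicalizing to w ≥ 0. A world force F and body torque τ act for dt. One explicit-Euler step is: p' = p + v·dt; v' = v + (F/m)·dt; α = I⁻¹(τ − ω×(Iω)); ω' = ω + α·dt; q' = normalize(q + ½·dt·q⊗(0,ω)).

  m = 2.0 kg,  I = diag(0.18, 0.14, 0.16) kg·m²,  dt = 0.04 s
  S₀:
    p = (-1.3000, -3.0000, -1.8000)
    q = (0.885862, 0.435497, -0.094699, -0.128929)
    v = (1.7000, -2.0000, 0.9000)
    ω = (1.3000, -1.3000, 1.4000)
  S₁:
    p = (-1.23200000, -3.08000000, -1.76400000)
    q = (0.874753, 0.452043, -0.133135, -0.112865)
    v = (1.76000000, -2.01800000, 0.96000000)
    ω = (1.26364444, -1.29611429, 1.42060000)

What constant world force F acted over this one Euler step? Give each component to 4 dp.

F = (3.0000, -0.9000, 3.0000)

Δv = v₁−v₀ = (0.06000000, -0.01800000, 0.06000000)
applied force F = (3.0000, -0.9000, 3.0000)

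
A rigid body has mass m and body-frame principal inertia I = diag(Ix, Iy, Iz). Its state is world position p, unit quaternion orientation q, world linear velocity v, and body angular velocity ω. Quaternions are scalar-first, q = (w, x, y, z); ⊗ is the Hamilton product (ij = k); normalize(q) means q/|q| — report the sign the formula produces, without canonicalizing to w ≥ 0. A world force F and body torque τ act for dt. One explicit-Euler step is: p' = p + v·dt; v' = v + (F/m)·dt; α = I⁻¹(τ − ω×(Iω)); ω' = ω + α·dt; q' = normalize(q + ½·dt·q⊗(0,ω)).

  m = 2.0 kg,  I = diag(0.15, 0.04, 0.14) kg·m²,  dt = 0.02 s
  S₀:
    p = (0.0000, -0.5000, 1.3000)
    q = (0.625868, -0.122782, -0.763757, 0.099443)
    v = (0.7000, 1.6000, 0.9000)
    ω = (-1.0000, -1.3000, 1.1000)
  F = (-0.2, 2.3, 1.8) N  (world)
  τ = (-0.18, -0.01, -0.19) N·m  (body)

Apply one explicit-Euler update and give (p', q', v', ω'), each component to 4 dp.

p' = (0.0140, -0.4680, 1.3180)
q' = (0.6135, -0.1361, -0.7714, 0.1003)
v' = (0.6980, 1.6230, 0.9180)
ω' = (-1.0049, -1.2995, 1.0933)

precession coupling ω×(Iω) = (-0.1430, -0.0110, -0.1430)
angular accel α = (-0.2467, 0.0250, -0.3357)
ω' = ω + α·dt = (-1.0049, -1.2995, 1.0933)
Hamilton product q⊗(0,ω) = (-1.2250534, -1.3367248, -0.7780112, 0.0843144)
q' = normalize(q + ½dt·q⊗(0,ω)) = (0.6135, -0.1361, -0.7714, 0.1003)
a = F/m = (-0.1000, 1.1500, 0.9000)
p + v·dt = (0.0140, -0.4680, 1.3180)
new velocity v' = (0.6980, 1.6230, 0.9180)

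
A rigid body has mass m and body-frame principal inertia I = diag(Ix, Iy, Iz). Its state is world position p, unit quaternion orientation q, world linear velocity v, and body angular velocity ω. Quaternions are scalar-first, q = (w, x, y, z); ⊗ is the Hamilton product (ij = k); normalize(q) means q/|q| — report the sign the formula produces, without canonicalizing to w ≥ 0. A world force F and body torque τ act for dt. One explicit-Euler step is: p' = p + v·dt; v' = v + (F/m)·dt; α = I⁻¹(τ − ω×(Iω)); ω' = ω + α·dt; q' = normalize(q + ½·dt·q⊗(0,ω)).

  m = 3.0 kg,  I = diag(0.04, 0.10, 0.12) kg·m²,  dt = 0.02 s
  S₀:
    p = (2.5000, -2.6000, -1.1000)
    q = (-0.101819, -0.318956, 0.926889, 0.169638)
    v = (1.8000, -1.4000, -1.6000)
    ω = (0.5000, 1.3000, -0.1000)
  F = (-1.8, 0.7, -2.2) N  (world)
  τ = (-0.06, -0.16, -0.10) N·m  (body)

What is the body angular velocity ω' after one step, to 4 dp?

ω' = (0.4713, 1.2672, -0.1232)

ω×(Iω) gyroscopic = (-0.0026, 0.0040, 0.0390)
angular accel α = (-1.4350, -1.6400, -1.1583)
ω + α·dt = (0.4713, 1.2672, -0.1232)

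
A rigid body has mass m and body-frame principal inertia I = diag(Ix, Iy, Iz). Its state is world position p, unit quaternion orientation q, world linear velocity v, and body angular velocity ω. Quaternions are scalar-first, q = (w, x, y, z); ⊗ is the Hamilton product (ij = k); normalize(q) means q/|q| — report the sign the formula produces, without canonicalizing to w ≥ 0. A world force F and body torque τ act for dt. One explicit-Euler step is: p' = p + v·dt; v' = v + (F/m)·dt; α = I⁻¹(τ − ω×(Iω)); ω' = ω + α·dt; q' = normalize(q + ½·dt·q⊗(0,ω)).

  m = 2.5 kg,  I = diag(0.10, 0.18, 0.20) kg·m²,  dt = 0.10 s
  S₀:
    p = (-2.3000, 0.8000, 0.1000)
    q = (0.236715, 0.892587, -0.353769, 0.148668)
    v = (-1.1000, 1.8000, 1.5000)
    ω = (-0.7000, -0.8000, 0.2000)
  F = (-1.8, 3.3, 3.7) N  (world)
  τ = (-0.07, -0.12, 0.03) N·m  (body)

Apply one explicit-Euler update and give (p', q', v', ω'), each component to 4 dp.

p' = (-2.4100, 0.9800, 0.2500)
q' = (0.2519, 0.8854, -0.3768, 0.1028)
v' = (-1.1720, 1.9320, 1.6480)
ω' = (-0.7668, -0.8744, 0.1926)

precession coupling ω×(Iω) = (-0.0032, 0.0140, 0.0448)
angular accel α = (-0.6680, -0.7444, -0.0740)
new body rate ω' = (-0.7668, -0.8744, 0.1926)
2q̇ = q⊗(0,ω) = (0.3120621, -0.1175199, -0.4719570, -0.9143649)
q' = normalize(q + ½dt·q⊗(0,ω)) = (0.2519, 0.8854, -0.3768, 0.1028)
linear accel F/m = (-0.7200, 1.3200, 1.4800)
p + v·dt = (-2.4100, 0.9800, 0.2500)
v' = v + a·dt = (-1.1720, 1.9320, 1.6480)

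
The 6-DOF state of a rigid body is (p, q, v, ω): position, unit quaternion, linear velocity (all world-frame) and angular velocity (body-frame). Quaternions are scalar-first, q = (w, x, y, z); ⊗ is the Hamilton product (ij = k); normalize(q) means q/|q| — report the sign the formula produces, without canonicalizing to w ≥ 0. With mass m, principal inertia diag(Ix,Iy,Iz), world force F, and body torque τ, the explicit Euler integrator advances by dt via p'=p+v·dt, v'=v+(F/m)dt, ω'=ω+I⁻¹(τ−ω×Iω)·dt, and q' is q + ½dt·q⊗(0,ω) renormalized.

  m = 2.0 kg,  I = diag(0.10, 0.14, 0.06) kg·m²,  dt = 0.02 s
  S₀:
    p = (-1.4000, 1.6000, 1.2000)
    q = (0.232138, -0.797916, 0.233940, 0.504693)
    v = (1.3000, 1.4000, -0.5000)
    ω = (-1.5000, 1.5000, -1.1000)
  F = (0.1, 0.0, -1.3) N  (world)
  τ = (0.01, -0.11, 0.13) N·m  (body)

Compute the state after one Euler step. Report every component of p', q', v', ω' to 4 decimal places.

p' = (-1.3740, 1.6280, 1.1900)
q' = (0.2221, -0.8113, 0.2210, 0.4935)
v' = (1.3010, 1.4000, -0.5130)
ω' = (-1.5244, 1.4749, -1.0267)

precession coupling ω×(Iω) = (0.1320, 0.0660, -0.0900)
α = I⁻¹(τ − ω×Iω) = (-1.2200, -1.2571, 3.6667)
ω' = ω + α·dt = (-1.5244, 1.4749, -1.0267)
2q̇ = q⊗(0,ω) = (-0.9926217, -1.3625805, -1.2865401, -1.1013158)
q' = normalize(q + ½dt·q⊗(0,ω)) = (0.2221, -0.8113, 0.2210, 0.4935)
p + v·dt = (-1.3740, 1.6280, 1.1900)
v' = v + a·dt = (1.3010, 1.4000, -0.5130)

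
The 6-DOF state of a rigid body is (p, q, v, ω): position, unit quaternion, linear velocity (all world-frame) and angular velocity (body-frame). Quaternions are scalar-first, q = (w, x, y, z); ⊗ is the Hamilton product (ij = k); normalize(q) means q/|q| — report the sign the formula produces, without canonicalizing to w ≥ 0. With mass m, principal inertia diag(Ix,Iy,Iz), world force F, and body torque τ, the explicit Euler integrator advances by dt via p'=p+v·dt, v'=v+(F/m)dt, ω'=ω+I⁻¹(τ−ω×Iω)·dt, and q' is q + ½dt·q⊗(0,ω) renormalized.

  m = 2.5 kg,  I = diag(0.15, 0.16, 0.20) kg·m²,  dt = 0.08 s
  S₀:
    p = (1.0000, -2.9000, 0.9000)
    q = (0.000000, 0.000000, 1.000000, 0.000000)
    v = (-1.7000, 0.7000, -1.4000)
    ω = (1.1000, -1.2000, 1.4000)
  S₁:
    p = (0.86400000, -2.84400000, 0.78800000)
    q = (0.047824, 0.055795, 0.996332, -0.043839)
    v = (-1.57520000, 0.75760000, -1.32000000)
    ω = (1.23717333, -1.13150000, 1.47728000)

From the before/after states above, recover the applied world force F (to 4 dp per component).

v₁ − v₀ = (0.12480000, 0.05760000, 0.08000000)
applied force F = (3.9000, 1.8000, 2.5000)

F = (3.9000, 1.8000, 2.5000)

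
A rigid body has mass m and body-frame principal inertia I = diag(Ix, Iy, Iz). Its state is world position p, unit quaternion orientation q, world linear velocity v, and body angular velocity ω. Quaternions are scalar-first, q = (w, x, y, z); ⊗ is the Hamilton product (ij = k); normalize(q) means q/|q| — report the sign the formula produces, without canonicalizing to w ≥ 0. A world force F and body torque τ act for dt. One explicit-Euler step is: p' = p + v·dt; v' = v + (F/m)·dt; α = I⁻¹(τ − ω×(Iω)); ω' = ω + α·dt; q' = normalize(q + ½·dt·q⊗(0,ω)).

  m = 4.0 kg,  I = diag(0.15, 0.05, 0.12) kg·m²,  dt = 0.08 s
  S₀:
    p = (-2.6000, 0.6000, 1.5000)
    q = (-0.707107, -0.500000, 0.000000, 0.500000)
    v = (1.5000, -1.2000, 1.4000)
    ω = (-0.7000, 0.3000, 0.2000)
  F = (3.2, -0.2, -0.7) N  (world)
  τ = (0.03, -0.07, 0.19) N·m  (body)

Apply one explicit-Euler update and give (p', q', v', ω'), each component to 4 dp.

p' = (-2.4800, 0.5040, 1.6120)
q' = (-0.7247, -0.4860, -0.0185, 0.4881)
v' = (1.5640, -1.2040, 1.3860)
ω' = (-0.6862, 0.1947, 0.3127)

a = (0.8000, -0.0500, -0.1750)
p + v·dt = (-2.4800, 0.5040, 1.6120)
v' = v + a·dt = (1.5640, -1.2040, 1.3860)
ω×(Iω) gyroscopic = (0.0042, -0.0042, 0.0210)
angular accel α = (0.1720, -1.3160, 1.4083)
new body rate ω' = (-0.6862, 0.1947, 0.3127)
Hamilton product q⊗(0,ω) = (-0.4500000, 0.3449749, -0.4621321, -0.2914214)
updated quaternion q' = (-0.7247, -0.4860, -0.0185, 0.4881)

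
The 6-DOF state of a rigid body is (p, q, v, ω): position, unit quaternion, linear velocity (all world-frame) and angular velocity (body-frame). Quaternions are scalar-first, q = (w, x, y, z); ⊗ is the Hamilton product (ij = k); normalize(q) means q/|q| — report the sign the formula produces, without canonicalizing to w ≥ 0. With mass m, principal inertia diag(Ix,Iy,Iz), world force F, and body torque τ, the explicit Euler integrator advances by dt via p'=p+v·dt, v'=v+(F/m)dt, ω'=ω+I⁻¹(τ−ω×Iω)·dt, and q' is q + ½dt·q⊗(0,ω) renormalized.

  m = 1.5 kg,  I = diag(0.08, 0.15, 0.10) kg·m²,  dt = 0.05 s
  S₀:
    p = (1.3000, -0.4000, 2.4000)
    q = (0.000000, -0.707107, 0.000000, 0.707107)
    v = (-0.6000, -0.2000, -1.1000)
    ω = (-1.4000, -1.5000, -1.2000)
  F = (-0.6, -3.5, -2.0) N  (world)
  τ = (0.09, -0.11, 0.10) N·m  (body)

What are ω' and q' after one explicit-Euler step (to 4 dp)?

ω' = (-1.2875, -1.5255, -1.2235)
q' = (-0.0035, -0.6794, -0.0459, 0.7323)

gyro term ω×Iω = (-0.0900, -0.0336, 0.1470)
α = I⁻¹(τ − ω×Iω) = (2.2500, -0.5093, -0.4700)
ω + α·dt = (-1.2875, -1.5255, -1.2235)
q⊗(0,ω) = (-0.1414214, 1.0606605, -1.8384782, 1.0606605)
updated quaternion q' = (-0.0035, -0.6794, -0.0459, 0.7323)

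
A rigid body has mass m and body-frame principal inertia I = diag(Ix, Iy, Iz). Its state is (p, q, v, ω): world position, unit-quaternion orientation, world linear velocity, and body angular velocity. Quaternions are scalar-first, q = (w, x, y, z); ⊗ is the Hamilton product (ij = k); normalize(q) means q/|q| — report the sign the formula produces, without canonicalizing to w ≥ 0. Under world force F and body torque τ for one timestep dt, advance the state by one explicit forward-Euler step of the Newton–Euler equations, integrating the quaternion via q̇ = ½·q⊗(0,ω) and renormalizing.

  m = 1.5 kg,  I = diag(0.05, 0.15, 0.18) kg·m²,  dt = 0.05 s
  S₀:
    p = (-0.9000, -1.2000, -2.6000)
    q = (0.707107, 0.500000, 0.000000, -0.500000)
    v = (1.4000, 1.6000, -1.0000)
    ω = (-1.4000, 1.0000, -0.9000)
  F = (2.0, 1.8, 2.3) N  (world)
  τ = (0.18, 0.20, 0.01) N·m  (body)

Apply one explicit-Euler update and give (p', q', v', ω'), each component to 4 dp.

new position p' = (-0.8300, -1.1200, -2.6500)
new velocity v' = (1.4667, 1.6600, -0.9233)
ω×(Iω) gyroscopic = (-0.0270, -0.1638, -0.1400)
α = I⁻¹(τ − ω×Iω) = (4.1400, 2.4253, 0.8333)
ω + α·dt = (-1.1930, 1.1213, -0.8583)
Hamilton product q⊗(0,ω) = (0.2500000, -0.4899498, 1.8571070, -0.1363963)
q' = normalize(q + ½dt·q⊗(0,ω)) = (0.7125, 0.4872, 0.0464, -0.5028)

p' = (-0.8300, -1.1200, -2.6500)
q' = (0.7125, 0.4872, 0.0464, -0.5028)
v' = (1.4667, 1.6600, -0.9233)
ω' = (-1.1930, 1.1213, -0.8583)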